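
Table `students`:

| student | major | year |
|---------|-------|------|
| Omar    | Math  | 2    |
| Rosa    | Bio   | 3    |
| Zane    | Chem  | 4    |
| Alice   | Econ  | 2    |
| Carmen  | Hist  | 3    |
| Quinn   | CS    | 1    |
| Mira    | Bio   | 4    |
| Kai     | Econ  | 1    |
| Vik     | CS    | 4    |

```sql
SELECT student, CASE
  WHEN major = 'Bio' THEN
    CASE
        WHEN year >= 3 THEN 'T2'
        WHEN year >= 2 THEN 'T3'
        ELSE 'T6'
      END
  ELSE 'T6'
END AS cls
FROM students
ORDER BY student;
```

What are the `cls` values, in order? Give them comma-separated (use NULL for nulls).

T6, T6, T6, T2, T6, T6, T2, T6, T6

student=Alice: major='Econ' → outer ELSE → T6
student=Carmen: major='Hist' → outer ELSE → T6
student=Kai: major='Econ' → outer ELSE → T6
student=Mira: major='Bio' → inner[year >= 3] → T2
student=Omar: major='Math' → outer ELSE → T6
student=Quinn: major='CS' → outer ELSE → T6
student=Rosa: major='Bio' → inner[year >= 3] → T2
student=Vik: major='CS' → outer ELSE → T6
student=Zane: major='Chem' → outer ELSE → T6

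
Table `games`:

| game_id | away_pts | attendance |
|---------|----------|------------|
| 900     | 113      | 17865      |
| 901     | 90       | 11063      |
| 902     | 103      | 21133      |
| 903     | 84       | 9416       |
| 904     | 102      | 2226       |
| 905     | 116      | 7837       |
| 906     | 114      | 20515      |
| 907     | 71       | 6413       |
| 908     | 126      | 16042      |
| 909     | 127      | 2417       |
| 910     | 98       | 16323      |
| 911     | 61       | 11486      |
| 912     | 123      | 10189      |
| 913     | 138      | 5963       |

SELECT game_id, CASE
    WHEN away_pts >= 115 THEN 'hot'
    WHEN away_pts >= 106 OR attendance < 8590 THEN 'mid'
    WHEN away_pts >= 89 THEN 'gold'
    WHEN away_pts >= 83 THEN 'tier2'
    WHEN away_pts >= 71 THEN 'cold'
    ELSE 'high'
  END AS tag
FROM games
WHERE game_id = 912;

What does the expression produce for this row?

hot

game_id = 912: away_pts=123, attendance=10189.
away_pts >= 115 → true → hot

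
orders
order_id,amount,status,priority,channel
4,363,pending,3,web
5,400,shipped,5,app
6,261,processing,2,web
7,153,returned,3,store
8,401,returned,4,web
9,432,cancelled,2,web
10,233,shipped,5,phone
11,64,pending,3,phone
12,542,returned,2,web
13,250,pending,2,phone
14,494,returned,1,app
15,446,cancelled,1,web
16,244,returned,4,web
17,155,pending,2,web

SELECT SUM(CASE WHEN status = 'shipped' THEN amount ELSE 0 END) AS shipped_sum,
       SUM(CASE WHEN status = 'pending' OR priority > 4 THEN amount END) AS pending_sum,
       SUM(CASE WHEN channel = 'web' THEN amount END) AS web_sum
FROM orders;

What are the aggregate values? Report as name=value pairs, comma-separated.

shipped_sum=633, pending_sum=1465, web_sum=2844

[shipped_sum: status = 'shipped']
order_id=4: ✗
order_id=5: ✓ → 400
order_id=6: ✗
order_id=7: ✗
order_id=8: ✗
order_id=9: ✗
order_id=10: ✓ → 233
order_id=11: ✗
order_id=12: ✗
order_id=13: ✗
order_id=14: ✗
order_id=15: ✗
order_id=16: ✗
order_id=17: ✗
shipped_sum = 400 + 233 = 633
—
[pending_sum: status = 'pending' OR priority > 4]
order_id=4: ✓ → 363
order_id=5: ✓ → 400
order_id=6: ✗
order_id=7: ✗
order_id=8: ✗
order_id=9: ✗
order_id=10: ✓ → 233
order_id=11: ✓ → 64
order_id=12: ✗
order_id=13: ✓ → 250
order_id=14: ✗
order_id=15: ✗
order_id=16: ✗
order_id=17: ✓ → 155
pending_sum = 363 + 400 + 233 + 64 + 250 + 155 = 1465
—
[web_sum: channel = 'web']
order_id=4: ✓ → 363
order_id=5: ✗
order_id=6: ✓ → 261
order_id=7: ✗
order_id=8: ✓ → 401
order_id=9: ✓ → 432
order_id=10: ✗
order_id=11: ✗
order_id=12: ✓ → 542
order_id=13: ✗
order_id=14: ✗
order_id=15: ✓ → 446
order_id=16: ✓ → 244
order_id=17: ✓ → 155
web_sum = 363 + 261 + 401 + 432 + 542 + 446 + 244 + 155 = 2844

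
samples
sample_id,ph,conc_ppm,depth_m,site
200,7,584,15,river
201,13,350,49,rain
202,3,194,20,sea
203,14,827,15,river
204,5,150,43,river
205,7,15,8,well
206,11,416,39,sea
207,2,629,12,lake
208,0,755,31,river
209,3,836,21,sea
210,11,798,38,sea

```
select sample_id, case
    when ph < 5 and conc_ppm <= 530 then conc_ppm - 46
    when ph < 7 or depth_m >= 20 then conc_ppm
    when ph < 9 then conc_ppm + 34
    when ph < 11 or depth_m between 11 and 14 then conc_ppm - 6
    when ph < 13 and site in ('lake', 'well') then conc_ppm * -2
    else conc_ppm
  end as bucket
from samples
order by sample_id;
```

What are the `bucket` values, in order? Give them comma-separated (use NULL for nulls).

sample_id=200: ph < 9 → 618
sample_id=201: ph < 7 or depth_m >= 20 → 350
sample_id=202: ph < 5 and conc_ppm <= 530 → 148
sample_id=203: ELSE → 827
sample_id=204: ph < 7 or depth_m >= 20 → 150
sample_id=205: ph < 9 → 49
sample_id=206: ph < 7 or depth_m >= 20 → 416
sample_id=207: ph < 7 or depth_m >= 20 → 629
sample_id=208: ph < 7 or depth_m >= 20 → 755
sample_id=209: ph < 7 or depth_m >= 20 → 836
sample_id=210: ph < 7 or depth_m >= 20 → 798

618, 350, 148, 827, 150, 49, 416, 629, 755, 836, 798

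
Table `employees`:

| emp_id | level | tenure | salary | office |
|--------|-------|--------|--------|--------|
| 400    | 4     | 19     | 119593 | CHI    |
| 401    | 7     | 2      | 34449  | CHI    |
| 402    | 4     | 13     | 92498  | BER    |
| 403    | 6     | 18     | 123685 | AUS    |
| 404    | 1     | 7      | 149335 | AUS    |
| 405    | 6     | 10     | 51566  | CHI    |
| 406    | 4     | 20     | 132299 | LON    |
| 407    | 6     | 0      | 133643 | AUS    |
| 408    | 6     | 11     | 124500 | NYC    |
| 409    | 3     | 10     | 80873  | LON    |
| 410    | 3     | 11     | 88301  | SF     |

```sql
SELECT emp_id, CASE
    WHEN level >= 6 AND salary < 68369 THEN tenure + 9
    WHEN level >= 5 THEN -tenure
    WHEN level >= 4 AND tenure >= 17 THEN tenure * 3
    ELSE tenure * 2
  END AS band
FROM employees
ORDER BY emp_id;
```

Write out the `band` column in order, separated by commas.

57, 11, 26, -18, 14, 19, 60, 0, -11, 20, 22

emp_id=400: level >= 4 AND tenure >= 17 → 57
emp_id=401: level >= 6 AND salary < 68369 → 11
emp_id=402: ELSE → 26
emp_id=403: level >= 5 → -18
emp_id=404: ELSE → 14
emp_id=405: level >= 6 AND salary < 68369 → 19
emp_id=406: level >= 4 AND tenure >= 17 → 60
emp_id=407: level >= 5 → 0
emp_id=408: level >= 5 → -11
emp_id=409: ELSE → 20
emp_id=410: ELSE → 22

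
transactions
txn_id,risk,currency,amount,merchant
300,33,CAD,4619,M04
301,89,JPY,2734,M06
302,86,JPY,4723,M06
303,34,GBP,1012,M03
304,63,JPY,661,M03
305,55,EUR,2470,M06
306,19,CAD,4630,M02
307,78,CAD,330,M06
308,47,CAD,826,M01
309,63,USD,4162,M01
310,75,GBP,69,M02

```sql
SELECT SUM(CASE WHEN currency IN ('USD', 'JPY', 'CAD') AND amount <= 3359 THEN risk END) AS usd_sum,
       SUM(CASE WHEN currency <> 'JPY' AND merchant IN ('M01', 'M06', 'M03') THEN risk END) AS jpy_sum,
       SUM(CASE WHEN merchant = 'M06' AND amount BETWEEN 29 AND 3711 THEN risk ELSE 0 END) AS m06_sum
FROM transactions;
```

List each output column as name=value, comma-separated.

usd_sum=277, jpy_sum=277, m06_sum=222

[usd_sum: currency IN ('USD', 'JPY', 'CAD') AND amount <= 3359]
txn_id=300: ✗
txn_id=301: ✓ → 89
txn_id=302: ✗
txn_id=303: ✗
txn_id=304: ✓ → 63
txn_id=305: ✗
txn_id=306: ✗
txn_id=307: ✓ → 78
txn_id=308: ✓ → 47
txn_id=309: ✗
txn_id=310: ✗
usd_sum = 89 + 63 + 78 + 47 = 277
—
[jpy_sum: currency <> 'JPY' AND merchant IN ('M01', 'M06', 'M03')]
txn_id=300: ✗
txn_id=301: ✗
txn_id=302: ✗
txn_id=303: ✓ → 34
txn_id=304: ✗
txn_id=305: ✓ → 55
txn_id=306: ✗
txn_id=307: ✓ → 78
txn_id=308: ✓ → 47
txn_id=309: ✓ → 63
txn_id=310: ✗
jpy_sum = 34 + 55 + 78 + 47 + 63 = 277
—
[m06_sum: merchant = 'M06' AND amount BETWEEN 29 AND 3711]
txn_id=300: ✗
txn_id=301: ✓ → 89
txn_id=302: ✗
txn_id=303: ✗
txn_id=304: ✗
txn_id=305: ✓ → 55
txn_id=306: ✗
txn_id=307: ✓ → 78
txn_id=308: ✗
txn_id=309: ✗
txn_id=310: ✗
m06_sum = 89 + 55 + 78 = 222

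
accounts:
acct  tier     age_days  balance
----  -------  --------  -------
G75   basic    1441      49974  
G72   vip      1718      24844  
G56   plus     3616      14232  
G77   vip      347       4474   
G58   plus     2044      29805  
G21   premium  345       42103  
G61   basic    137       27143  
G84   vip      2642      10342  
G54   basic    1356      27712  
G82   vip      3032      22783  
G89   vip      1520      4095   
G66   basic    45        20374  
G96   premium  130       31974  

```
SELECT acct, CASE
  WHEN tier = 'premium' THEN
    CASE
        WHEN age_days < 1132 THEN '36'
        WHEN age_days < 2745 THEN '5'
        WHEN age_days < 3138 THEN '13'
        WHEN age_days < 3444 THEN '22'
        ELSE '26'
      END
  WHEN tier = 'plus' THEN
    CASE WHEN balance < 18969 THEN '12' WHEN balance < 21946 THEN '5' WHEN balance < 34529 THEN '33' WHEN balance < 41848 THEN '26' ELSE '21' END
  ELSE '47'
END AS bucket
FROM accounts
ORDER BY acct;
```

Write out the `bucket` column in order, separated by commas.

36, 47, 12, 33, 47, 47, 47, 47, 47, 47, 47, 47, 36

acct=G21: tier='premium' → inner[age_days < 1132] → 36
acct=G54: tier='basic' → outer ELSE → 47
acct=G56: tier='plus' → inner[balance < 18969] → 12
acct=G58: tier='plus' → inner[balance < 34529] → 33
acct=G61: tier='basic' → outer ELSE → 47
acct=G66: tier='basic' → outer ELSE → 47
acct=G72: tier='vip' → outer ELSE → 47
acct=G75: tier='basic' → outer ELSE → 47
acct=G77: tier='vip' → outer ELSE → 47
acct=G82: tier='vip' → outer ELSE → 47
acct=G84: tier='vip' → outer ELSE → 47
acct=G89: tier='vip' → outer ELSE → 47
acct=G96: tier='premium' → inner[age_days < 1132] → 36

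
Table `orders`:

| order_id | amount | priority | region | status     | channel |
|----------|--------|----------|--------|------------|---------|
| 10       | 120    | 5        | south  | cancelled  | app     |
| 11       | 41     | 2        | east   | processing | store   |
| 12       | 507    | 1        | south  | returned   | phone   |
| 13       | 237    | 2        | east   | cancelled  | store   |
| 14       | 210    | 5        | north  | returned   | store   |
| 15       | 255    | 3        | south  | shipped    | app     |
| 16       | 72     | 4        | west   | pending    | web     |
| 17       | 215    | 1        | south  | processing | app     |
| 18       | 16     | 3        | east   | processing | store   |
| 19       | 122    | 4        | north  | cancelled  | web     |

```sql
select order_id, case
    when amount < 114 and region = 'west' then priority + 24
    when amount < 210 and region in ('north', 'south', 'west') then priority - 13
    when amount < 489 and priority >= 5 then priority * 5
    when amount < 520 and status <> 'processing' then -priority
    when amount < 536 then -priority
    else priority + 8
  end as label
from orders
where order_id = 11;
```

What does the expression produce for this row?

order_id = 11: amount=41, priority=2, region=east, status=processing, channel=store.
amount < 114 and region = 'west' → false
amount < 210 and region in ('north', 'south', 'west') → false
amount < 489 and priority >= 5 → false
amount < 520 and status <> 'processing' → false
amount < 536 → true → -2

-2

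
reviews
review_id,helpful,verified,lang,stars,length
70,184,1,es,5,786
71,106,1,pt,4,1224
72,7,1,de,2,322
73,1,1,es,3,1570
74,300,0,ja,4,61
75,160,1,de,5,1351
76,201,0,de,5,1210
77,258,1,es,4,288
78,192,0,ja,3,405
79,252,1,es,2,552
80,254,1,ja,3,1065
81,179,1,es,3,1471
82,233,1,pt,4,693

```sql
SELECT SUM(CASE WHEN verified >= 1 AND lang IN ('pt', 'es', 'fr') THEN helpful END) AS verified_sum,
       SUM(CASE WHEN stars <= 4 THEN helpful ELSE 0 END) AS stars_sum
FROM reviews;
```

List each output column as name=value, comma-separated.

[verified_sum: verified >= 1 AND lang IN ('pt', 'es', 'fr')]
review_id=70: ✓ → 184
review_id=71: ✓ → 106
review_id=72: ✗
review_id=73: ✓ → 1
review_id=74: ✗
review_id=75: ✗
review_id=76: ✗
review_id=77: ✓ → 258
review_id=78: ✗
review_id=79: ✓ → 252
review_id=80: ✗
review_id=81: ✓ → 179
review_id=82: ✓ → 233
verified_sum = 184 + 106 + 1 + 258 + 252 + 179 + 233 = 1213
—
[stars_sum: stars <= 4]
review_id=70: ✗
review_id=71: ✓ → 106
review_id=72: ✓ → 7
review_id=73: ✓ → 1
review_id=74: ✓ → 300
review_id=75: ✗
review_id=76: ✗
review_id=77: ✓ → 258
review_id=78: ✓ → 192
review_id=79: ✓ → 252
review_id=80: ✓ → 254
review_id=81: ✓ → 179
review_id=82: ✓ → 233
stars_sum = 106 + 7 + 1 + 300 + 258 + 192 + 252 + 254 + 179 + 233 = 1782

verified_sum=1213, stars_sum=1782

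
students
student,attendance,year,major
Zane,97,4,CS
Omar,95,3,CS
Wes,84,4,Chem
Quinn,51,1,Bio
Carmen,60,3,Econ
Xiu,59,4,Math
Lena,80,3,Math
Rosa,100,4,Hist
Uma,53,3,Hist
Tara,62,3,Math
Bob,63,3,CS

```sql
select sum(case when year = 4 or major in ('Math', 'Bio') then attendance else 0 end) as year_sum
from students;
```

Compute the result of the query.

student=Zane: ✓ → 97
student=Omar: ✗
student=Wes: ✓ → 84
student=Quinn: ✓ → 51
student=Carmen: ✗
student=Xiu: ✓ → 59
student=Lena: ✓ → 80
student=Rosa: ✓ → 100
student=Uma: ✗
student=Tara: ✓ → 62
student=Bob: ✗
year_sum = 97 + 84 + 51 + 59 + 80 + 100 + 62 = 533

533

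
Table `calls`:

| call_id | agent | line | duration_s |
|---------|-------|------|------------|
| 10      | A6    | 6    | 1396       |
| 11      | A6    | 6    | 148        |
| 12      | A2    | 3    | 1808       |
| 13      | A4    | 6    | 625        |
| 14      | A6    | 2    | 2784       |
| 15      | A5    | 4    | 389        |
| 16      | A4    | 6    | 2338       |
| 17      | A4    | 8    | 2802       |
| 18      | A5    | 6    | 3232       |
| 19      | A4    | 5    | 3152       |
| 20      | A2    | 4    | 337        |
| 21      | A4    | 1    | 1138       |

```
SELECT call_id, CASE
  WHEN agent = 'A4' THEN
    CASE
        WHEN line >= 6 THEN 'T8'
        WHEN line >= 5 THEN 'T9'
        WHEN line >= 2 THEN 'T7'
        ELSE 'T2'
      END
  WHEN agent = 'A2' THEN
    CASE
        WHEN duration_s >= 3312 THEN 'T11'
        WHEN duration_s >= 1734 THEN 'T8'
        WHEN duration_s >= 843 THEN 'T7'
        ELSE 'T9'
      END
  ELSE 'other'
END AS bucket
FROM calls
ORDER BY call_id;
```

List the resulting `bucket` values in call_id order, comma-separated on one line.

call_id=10: agent='A6' → outer ELSE → other
call_id=11: agent='A6' → outer ELSE → other
call_id=12: agent='A2' → inner[duration_s >= 1734] → T8
call_id=13: agent='A4' → inner[line >= 6] → T8
call_id=14: agent='A6' → outer ELSE → other
call_id=15: agent='A5' → outer ELSE → other
call_id=16: agent='A4' → inner[line >= 6] → T8
call_id=17: agent='A4' → inner[line >= 6] → T8
call_id=18: agent='A5' → outer ELSE → other
call_id=19: agent='A4' → inner[line >= 5] → T9
call_id=20: agent='A2' → inner[ELSE] → T9
call_id=21: agent='A4' → inner[ELSE] → T2

other, other, T8, T8, other, other, T8, T8, other, T9, T9, T2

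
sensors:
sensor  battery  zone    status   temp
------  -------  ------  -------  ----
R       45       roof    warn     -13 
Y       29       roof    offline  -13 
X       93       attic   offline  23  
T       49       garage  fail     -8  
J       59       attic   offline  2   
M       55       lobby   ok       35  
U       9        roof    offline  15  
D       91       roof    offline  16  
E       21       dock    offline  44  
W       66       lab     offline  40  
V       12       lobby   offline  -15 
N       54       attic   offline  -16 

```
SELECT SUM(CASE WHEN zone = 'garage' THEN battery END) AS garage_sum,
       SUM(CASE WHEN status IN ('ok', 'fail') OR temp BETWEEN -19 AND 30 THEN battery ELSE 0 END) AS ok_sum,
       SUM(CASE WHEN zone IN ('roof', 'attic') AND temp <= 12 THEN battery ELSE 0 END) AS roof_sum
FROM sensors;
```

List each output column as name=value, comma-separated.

garage_sum=49, ok_sum=496, roof_sum=187

[garage_sum: zone = 'garage']
sensor=R: ✗
sensor=Y: ✗
sensor=X: ✗
sensor=T: ✓ → 49
sensor=J: ✗
sensor=M: ✗
sensor=U: ✗
sensor=D: ✗
sensor=E: ✗
sensor=W: ✗
sensor=V: ✗
sensor=N: ✗
garage_sum = 49
—
[ok_sum: status IN ('ok', 'fail') OR temp BETWEEN -19 AND 30]
sensor=R: ✓ → 45
sensor=Y: ✓ → 29
sensor=X: ✓ → 93
sensor=T: ✓ → 49
sensor=J: ✓ → 59
sensor=M: ✓ → 55
sensor=U: ✓ → 9
sensor=D: ✓ → 91
sensor=E: ✗
sensor=W: ✗
sensor=V: ✓ → 12
sensor=N: ✓ → 54
ok_sum = 45 + 29 + 93 + 49 + 59 + 55 + 9 + 91 + 12 + 54 = 496
—
[roof_sum: zone IN ('roof', 'attic') AND temp <= 12]
sensor=R: ✓ → 45
sensor=Y: ✓ → 29
sensor=X: ✗
sensor=T: ✗
sensor=J: ✓ → 59
sensor=M: ✗
sensor=U: ✗
sensor=D: ✗
sensor=E: ✗
sensor=W: ✗
sensor=V: ✗
sensor=N: ✓ → 54
roof_sum = 45 + 29 + 59 + 54 = 187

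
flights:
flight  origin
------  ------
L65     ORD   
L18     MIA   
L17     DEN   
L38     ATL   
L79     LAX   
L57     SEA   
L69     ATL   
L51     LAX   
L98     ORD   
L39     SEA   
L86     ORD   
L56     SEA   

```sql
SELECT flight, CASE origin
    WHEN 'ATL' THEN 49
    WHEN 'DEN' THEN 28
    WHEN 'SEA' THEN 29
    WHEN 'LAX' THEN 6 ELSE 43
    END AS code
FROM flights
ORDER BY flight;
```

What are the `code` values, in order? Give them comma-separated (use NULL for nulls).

flight=L17: origin='DEN' → 28
flight=L18: ELSE → 43
flight=L38: origin='ATL' → 49
flight=L39: origin='SEA' → 29
flight=L51: origin='LAX' → 6
flight=L56: origin='SEA' → 29
flight=L57: origin='SEA' → 29
flight=L65: ELSE → 43
flight=L69: origin='ATL' → 49
flight=L79: origin='LAX' → 6
flight=L86: ELSE → 43
flight=L98: ELSE → 43

28, 43, 49, 29, 6, 29, 29, 43, 49, 6, 43, 43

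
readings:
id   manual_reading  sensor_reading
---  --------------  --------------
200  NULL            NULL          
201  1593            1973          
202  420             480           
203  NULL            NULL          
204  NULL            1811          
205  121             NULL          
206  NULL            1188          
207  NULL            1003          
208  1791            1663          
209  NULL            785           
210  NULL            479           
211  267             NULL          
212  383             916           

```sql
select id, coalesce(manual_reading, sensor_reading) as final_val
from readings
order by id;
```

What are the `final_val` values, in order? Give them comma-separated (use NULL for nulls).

NULL, 1593, 420, NULL, 1811, 121, 1188, 1003, 1791, 785, 479, 267, 383

id=200: manual_reading=NULL, sensor_reading=NULL (all NULL) → NULL
id=201: manual_reading=1593 → 1593
id=202: manual_reading=420 → 420
id=203: manual_reading=NULL, sensor_reading=NULL (all NULL) → NULL
id=204: manual_reading=NULL, sensor_reading=1811 → 1811
id=205: manual_reading=121 → 121
id=206: manual_reading=NULL, sensor_reading=1188 → 1188
id=207: manual_reading=NULL, sensor_reading=1003 → 1003
id=208: manual_reading=1791 → 1791
id=209: manual_reading=NULL, sensor_reading=785 → 785
id=210: manual_reading=NULL, sensor_reading=479 → 479
id=211: manual_reading=267 → 267
id=212: manual_reading=383 → 383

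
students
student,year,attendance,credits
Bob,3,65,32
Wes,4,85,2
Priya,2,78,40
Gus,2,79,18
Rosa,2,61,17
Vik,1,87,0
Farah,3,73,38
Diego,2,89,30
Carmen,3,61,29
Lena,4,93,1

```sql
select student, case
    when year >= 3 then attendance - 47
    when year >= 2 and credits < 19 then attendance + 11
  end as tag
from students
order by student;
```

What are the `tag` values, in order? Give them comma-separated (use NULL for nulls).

18, 14, NULL, 26, 90, 46, NULL, 72, NULL, 38

student=Bob: year >= 3 → 18
student=Carmen: year >= 3 → 14
student=Diego: (no match → NULL) → NULL
student=Farah: year >= 3 → 26
student=Gus: year >= 2 and credits < 19 → 90
student=Lena: year >= 3 → 46
student=Priya: (no match → NULL) → NULL
student=Rosa: year >= 2 and credits < 19 → 72
student=Vik: (no match → NULL) → NULL
student=Wes: year >= 3 → 38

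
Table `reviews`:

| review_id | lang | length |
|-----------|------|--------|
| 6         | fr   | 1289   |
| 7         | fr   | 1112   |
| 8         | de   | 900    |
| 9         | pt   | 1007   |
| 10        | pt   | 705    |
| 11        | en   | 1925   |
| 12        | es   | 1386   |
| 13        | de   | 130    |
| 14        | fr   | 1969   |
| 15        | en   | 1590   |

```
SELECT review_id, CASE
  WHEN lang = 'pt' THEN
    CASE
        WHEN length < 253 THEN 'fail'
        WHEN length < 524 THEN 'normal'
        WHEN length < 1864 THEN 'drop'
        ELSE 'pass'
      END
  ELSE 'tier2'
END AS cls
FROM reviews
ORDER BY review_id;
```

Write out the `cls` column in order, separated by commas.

tier2, tier2, tier2, drop, drop, tier2, tier2, tier2, tier2, tier2

review_id=6: lang='fr' → outer ELSE → tier2
review_id=7: lang='fr' → outer ELSE → tier2
review_id=8: lang='de' → outer ELSE → tier2
review_id=9: lang='pt' → inner[length < 1864] → drop
review_id=10: lang='pt' → inner[length < 1864] → drop
review_id=11: lang='en' → outer ELSE → tier2
review_id=12: lang='es' → outer ELSE → tier2
review_id=13: lang='de' → outer ELSE → tier2
review_id=14: lang='fr' → outer ELSE → tier2
review_id=15: lang='en' → outer ELSE → tier2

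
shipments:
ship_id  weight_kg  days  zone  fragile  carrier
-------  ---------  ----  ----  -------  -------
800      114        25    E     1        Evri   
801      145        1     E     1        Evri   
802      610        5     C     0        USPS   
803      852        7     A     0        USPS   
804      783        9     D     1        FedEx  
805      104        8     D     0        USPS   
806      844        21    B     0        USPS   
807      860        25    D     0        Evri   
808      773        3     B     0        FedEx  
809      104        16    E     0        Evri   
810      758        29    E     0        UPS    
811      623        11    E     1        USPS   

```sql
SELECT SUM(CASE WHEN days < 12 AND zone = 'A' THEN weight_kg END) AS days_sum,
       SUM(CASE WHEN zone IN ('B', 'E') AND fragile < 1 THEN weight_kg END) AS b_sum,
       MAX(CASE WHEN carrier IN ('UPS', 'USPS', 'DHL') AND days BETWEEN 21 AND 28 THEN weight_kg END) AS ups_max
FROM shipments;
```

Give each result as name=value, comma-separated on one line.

[days_sum: days < 12 AND zone = 'A']
ship_id=800: ✗
ship_id=801: ✗
ship_id=802: ✗
ship_id=803: ✓ → 852
ship_id=804: ✗
ship_id=805: ✗
ship_id=806: ✗
ship_id=807: ✗
ship_id=808: ✗
ship_id=809: ✗
ship_id=810: ✗
ship_id=811: ✗
days_sum = 852
—
[b_sum: zone IN ('B', 'E') AND fragile < 1]
ship_id=800: ✗
ship_id=801: ✗
ship_id=802: ✗
ship_id=803: ✗
ship_id=804: ✗
ship_id=805: ✗
ship_id=806: ✓ → 844
ship_id=807: ✗
ship_id=808: ✓ → 773
ship_id=809: ✓ → 104
ship_id=810: ✓ → 758
ship_id=811: ✗
b_sum = 844 + 773 + 104 + 758 = 2479
—
[ups_max: carrier IN ('UPS', 'USPS', 'DHL') AND days BETWEEN 21 AND 28]
ship_id=800: ✗
ship_id=801: ✗
ship_id=802: ✗
ship_id=803: ✗
ship_id=804: ✗
ship_id=805: ✗
ship_id=806: ✓ → 844
ship_id=807: ✗
ship_id=808: ✗
ship_id=809: ✗
ship_id=810: ✗
ship_id=811: ✗
ups_max = MAX(844) = 844

days_sum=852, b_sum=2479, ups_max=844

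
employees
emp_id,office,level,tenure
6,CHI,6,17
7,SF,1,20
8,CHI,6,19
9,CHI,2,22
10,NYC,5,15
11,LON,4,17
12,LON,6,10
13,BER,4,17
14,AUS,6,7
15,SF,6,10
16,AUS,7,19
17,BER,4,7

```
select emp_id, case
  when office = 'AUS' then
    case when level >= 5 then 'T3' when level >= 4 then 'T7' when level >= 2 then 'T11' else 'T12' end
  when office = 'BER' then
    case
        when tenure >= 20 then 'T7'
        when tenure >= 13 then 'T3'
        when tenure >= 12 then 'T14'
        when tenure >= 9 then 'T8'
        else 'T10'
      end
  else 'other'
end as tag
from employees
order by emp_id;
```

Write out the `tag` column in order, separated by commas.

emp_id=6: office='CHI' → outer ELSE → other
emp_id=7: office='SF' → outer ELSE → other
emp_id=8: office='CHI' → outer ELSE → other
emp_id=9: office='CHI' → outer ELSE → other
emp_id=10: office='NYC' → outer ELSE → other
emp_id=11: office='LON' → outer ELSE → other
emp_id=12: office='LON' → outer ELSE → other
emp_id=13: office='BER' → inner[tenure >= 13] → T3
emp_id=14: office='AUS' → inner[level >= 5] → T3
emp_id=15: office='SF' → outer ELSE → other
emp_id=16: office='AUS' → inner[level >= 5] → T3
emp_id=17: office='BER' → inner[ELSE] → T10

other, other, other, other, other, other, other, T3, T3, other, T3, T10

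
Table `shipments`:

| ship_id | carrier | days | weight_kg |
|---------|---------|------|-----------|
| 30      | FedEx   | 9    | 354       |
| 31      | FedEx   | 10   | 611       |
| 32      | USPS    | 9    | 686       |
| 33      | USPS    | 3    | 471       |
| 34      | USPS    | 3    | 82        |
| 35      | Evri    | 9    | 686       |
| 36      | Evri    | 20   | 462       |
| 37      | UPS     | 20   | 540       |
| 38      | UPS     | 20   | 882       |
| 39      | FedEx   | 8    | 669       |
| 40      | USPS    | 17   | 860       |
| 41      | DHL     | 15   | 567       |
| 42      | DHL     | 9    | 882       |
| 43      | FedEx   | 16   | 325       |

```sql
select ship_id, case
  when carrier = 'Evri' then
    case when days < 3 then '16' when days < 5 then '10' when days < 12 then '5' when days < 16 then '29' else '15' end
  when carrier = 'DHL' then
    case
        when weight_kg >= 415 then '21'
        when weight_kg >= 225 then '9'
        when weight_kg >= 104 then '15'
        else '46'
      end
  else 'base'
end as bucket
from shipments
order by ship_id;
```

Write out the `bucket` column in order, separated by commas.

ship_id=30: carrier='FedEx' → outer ELSE → base
ship_id=31: carrier='FedEx' → outer ELSE → base
ship_id=32: carrier='USPS' → outer ELSE → base
ship_id=33: carrier='USPS' → outer ELSE → base
ship_id=34: carrier='USPS' → outer ELSE → base
ship_id=35: carrier='Evri' → inner[days < 12] → 5
ship_id=36: carrier='Evri' → inner[ELSE] → 15
ship_id=37: carrier='UPS' → outer ELSE → base
ship_id=38: carrier='UPS' → outer ELSE → base
ship_id=39: carrier='FedEx' → outer ELSE → base
ship_id=40: carrier='USPS' → outer ELSE → base
ship_id=41: carrier='DHL' → inner[weight_kg >= 415] → 21
ship_id=42: carrier='DHL' → inner[weight_kg >= 415] → 21
ship_id=43: carrier='FedEx' → outer ELSE → base

base, base, base, base, base, 5, 15, base, base, base, base, 21, 21, base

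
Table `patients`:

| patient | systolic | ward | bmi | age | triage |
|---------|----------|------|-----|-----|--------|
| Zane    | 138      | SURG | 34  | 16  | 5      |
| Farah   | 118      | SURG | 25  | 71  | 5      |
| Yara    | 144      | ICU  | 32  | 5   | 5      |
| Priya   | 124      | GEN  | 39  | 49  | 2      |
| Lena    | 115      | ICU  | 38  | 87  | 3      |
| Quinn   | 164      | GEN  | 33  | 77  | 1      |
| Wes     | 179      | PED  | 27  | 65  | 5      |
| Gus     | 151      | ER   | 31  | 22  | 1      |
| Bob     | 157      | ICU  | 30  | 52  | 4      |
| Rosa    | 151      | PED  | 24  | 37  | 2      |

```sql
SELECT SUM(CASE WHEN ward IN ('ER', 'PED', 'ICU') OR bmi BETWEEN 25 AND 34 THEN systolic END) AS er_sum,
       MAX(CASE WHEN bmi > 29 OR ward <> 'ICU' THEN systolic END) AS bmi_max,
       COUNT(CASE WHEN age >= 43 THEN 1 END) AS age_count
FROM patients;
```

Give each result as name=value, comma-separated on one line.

er_sum=1317, bmi_max=179, age_count=6

[er_sum: ward IN ('ER', 'PED', 'ICU') OR bmi BETWEEN 25 AND 34]
patient=Zane: ✓ → 138
patient=Farah: ✓ → 118
patient=Yara: ✓ → 144
patient=Priya: ✗
patient=Lena: ✓ → 115
patient=Quinn: ✓ → 164
patient=Wes: ✓ → 179
patient=Gus: ✓ → 151
patient=Bob: ✓ → 157
patient=Rosa: ✓ → 151
er_sum = 138 + 118 + 144 + 115 + 164 + 179 + 151 + 157 + 151 = 1317
—
[bmi_max: bmi > 29 OR ward <> 'ICU']
patient=Zane: ✓ → 138
patient=Farah: ✓ → 118
patient=Yara: ✓ → 144
patient=Priya: ✓ → 124
patient=Lena: ✓ → 115
patient=Quinn: ✓ → 164
patient=Wes: ✓ → 179
patient=Gus: ✓ → 151
patient=Bob: ✓ → 157
patient=Rosa: ✓ → 151
bmi_max = MAX(138, 118, 144, 124, 115, 164, 179, 151, 157, 151) = 179
—
[age_count: age >= 43]
patient=Zane: ✗
patient=Farah: ✓ → 1
patient=Yara: ✗
patient=Priya: ✓ → 1
patient=Lena: ✓ → 1
patient=Quinn: ✓ → 1
patient=Wes: ✓ → 1
patient=Gus: ✗
patient=Bob: ✓ → 1
patient=Rosa: ✗
age_count = COUNT(1, 1, 1, 1, 1, 1) = 6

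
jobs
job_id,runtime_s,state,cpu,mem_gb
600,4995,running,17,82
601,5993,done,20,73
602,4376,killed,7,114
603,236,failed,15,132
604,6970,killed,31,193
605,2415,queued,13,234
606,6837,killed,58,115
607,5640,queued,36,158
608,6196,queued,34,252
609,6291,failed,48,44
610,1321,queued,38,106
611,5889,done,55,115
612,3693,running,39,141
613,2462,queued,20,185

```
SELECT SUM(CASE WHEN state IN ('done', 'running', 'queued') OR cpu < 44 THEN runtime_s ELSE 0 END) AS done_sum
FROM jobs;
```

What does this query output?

50186

job_id=600: ✓ → 4995
job_id=601: ✓ → 5993
job_id=602: ✓ → 4376
job_id=603: ✓ → 236
job_id=604: ✓ → 6970
job_id=605: ✓ → 2415
job_id=606: ✗
job_id=607: ✓ → 5640
job_id=608: ✓ → 6196
job_id=609: ✗
job_id=610: ✓ → 1321
job_id=611: ✓ → 5889
job_id=612: ✓ → 3693
job_id=613: ✓ → 2462
done_sum = 4995 + 5993 + 4376 + 236 + 6970 + 2415 + 5640 + 6196 + 1321 + 5889 + 3693 + 2462 = 50186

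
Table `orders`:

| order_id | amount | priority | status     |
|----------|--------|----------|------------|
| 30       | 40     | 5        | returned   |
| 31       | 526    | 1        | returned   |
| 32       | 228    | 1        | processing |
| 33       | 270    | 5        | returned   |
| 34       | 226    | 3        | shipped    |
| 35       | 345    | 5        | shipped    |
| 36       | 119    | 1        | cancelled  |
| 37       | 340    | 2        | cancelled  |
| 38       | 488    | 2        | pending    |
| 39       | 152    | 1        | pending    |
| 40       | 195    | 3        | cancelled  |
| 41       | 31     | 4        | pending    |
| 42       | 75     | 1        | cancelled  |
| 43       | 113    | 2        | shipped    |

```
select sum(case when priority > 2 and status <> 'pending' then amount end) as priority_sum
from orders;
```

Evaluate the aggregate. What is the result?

1076

order_id=30: ✓ → 40
order_id=31: ✗
order_id=32: ✗
order_id=33: ✓ → 270
order_id=34: ✓ → 226
order_id=35: ✓ → 345
order_id=36: ✗
order_id=37: ✗
order_id=38: ✗
order_id=39: ✗
order_id=40: ✓ → 195
order_id=41: ✗
order_id=42: ✗
order_id=43: ✗
priority_sum = 40 + 270 + 226 + 345 + 195 = 1076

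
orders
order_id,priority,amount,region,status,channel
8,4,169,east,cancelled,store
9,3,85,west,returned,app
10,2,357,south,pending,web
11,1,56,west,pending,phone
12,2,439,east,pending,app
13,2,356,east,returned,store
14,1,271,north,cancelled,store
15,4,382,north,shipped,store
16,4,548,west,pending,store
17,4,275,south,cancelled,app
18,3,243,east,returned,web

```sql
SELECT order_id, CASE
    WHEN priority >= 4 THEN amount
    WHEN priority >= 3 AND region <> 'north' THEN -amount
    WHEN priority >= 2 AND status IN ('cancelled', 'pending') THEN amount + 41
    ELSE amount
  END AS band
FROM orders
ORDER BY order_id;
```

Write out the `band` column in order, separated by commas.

169, -85, 398, 56, 480, 356, 271, 382, 548, 275, -243

order_id=8: priority >= 4 → 169
order_id=9: priority >= 3 AND region <> 'north' → -85
order_id=10: priority >= 2 AND status IN ('cancelled', 'pending') → 398
order_id=11: ELSE → 56
order_id=12: priority >= 2 AND status IN ('cancelled', 'pending') → 480
order_id=13: ELSE → 356
order_id=14: ELSE → 271
order_id=15: priority >= 4 → 382
order_id=16: priority >= 4 → 548
order_id=17: priority >= 4 → 275
order_id=18: priority >= 3 AND region <> 'north' → -243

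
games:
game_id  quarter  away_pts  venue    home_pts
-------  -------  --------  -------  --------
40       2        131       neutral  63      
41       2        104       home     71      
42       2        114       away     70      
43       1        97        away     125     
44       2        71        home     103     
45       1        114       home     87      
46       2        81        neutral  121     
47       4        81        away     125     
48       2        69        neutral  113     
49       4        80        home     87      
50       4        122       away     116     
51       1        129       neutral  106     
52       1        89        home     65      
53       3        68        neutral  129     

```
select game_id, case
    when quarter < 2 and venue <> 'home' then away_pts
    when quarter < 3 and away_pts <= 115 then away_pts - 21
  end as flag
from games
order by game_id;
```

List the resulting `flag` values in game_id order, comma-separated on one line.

game_id=40: (no match → NULL) → NULL
game_id=41: quarter < 3 and away_pts <= 115 → 83
game_id=42: quarter < 3 and away_pts <= 115 → 93
game_id=43: quarter < 2 and venue <> 'home' → 97
game_id=44: quarter < 3 and away_pts <= 115 → 50
game_id=45: quarter < 3 and away_pts <= 115 → 93
game_id=46: quarter < 3 and away_pts <= 115 → 60
game_id=47: (no match → NULL) → NULL
game_id=48: quarter < 3 and away_pts <= 115 → 48
game_id=49: (no match → NULL) → NULL
game_id=50: (no match → NULL) → NULL
game_id=51: quarter < 2 and venue <> 'home' → 129
game_id=52: quarter < 3 and away_pts <= 115 → 68
game_id=53: (no match → NULL) → NULL

NULL, 83, 93, 97, 50, 93, 60, NULL, 48, NULL, NULL, 129, 68, NULL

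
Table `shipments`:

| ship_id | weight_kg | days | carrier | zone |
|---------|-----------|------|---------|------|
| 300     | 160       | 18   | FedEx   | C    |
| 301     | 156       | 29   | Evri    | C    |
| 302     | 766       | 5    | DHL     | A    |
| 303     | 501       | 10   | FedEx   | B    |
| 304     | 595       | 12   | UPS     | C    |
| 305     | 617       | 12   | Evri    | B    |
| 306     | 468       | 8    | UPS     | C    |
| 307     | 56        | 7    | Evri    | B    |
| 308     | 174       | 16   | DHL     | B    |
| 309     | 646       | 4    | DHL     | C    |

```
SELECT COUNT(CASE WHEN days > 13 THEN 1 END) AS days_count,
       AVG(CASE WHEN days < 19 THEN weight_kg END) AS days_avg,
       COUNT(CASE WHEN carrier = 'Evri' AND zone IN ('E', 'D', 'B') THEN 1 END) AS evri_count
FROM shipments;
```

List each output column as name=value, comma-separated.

days_count=3, days_avg=442.5555555556, evri_count=2

[days_count: days > 13]
ship_id=300: ✓ → 1
ship_id=301: ✓ → 1
ship_id=302: ✗
ship_id=303: ✗
ship_id=304: ✗
ship_id=305: ✗
ship_id=306: ✗
ship_id=307: ✗
ship_id=308: ✓ → 1
ship_id=309: ✗
days_count = COUNT(1, 1, 1) = 3
—
[days_avg: days < 19]
ship_id=300: ✓ → 160
ship_id=301: ✗
ship_id=302: ✓ → 766
ship_id=303: ✓ → 501
ship_id=304: ✓ → 595
ship_id=305: ✓ → 617
ship_id=306: ✓ → 468
ship_id=307: ✓ → 56
ship_id=308: ✓ → 174
ship_id=309: ✓ → 646
days_avg = (160 + 766 + 501 + 595 + 617 + 468 + 56 + 174 + 646) / 9 = 442.5555555556
—
[evri_count: carrier = 'Evri' AND zone IN ('E', 'D', 'B')]
ship_id=300: ✗
ship_id=301: ✗
ship_id=302: ✗
ship_id=303: ✗
ship_id=304: ✗
ship_id=305: ✓ → 1
ship_id=306: ✗
ship_id=307: ✓ → 1
ship_id=308: ✗
ship_id=309: ✗
evri_count = COUNT(1, 1) = 2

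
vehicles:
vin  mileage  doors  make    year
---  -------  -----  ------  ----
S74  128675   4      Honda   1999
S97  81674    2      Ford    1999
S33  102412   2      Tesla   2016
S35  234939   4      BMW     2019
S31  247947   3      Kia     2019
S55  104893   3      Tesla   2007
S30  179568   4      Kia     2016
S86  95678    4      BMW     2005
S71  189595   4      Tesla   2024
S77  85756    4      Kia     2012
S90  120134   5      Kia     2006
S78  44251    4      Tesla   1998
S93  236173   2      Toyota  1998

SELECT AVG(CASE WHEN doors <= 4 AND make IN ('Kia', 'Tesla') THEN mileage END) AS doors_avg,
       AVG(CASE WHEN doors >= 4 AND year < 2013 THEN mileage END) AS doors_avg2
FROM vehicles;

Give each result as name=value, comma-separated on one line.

[doors_avg: doors <= 4 AND make IN ('Kia', 'Tesla')]
vin=S74: ✗
vin=S97: ✗
vin=S33: ✓ → 102412
vin=S35: ✗
vin=S31: ✓ → 247947
vin=S55: ✓ → 104893
vin=S30: ✓ → 179568
vin=S86: ✗
vin=S71: ✓ → 189595
vin=S77: ✓ → 85756
vin=S90: ✗
vin=S78: ✓ → 44251
vin=S93: ✗
doors_avg = (102412 + 247947 + 104893 + 179568 + 189595 + 85756 + 44251) / 7 = 136346
—
[doors_avg2: doors >= 4 AND year < 2013]
vin=S74: ✓ → 128675
vin=S97: ✗
vin=S33: ✗
vin=S35: ✗
vin=S31: ✗
vin=S55: ✗
vin=S30: ✗
vin=S86: ✓ → 95678
vin=S71: ✗
vin=S77: ✓ → 85756
vin=S90: ✓ → 120134
vin=S78: ✓ → 44251
vin=S93: ✗
doors_avg2 = (128675 + 95678 + 85756 + 120134 + 44251) / 5 = 94898.8

doors_avg=136346, doors_avg2=94898.8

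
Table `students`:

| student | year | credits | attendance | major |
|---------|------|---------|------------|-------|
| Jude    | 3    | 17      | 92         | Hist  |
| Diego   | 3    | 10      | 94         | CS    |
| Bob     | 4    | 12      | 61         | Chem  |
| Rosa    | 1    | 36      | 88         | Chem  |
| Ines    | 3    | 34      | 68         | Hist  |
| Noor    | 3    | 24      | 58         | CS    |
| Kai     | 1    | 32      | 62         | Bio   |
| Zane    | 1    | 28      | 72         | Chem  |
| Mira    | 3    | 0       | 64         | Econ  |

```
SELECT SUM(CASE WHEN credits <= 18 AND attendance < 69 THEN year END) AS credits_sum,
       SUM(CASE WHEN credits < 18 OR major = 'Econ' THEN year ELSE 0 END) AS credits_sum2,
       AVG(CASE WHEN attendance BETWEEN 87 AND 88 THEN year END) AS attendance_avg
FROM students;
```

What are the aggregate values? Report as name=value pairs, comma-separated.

credits_sum=7, credits_sum2=13, attendance_avg=1

[credits_sum: credits <= 18 AND attendance < 69]
student=Jude: ✗
student=Diego: ✗
student=Bob: ✓ → 4
student=Rosa: ✗
student=Ines: ✗
student=Noor: ✗
student=Kai: ✗
student=Zane: ✗
student=Mira: ✓ → 3
credits_sum = 4 + 3 = 7
—
[credits_sum2: credits < 18 OR major = 'Econ']
student=Jude: ✓ → 3
student=Diego: ✓ → 3
student=Bob: ✓ → 4
student=Rosa: ✗
student=Ines: ✗
student=Noor: ✗
student=Kai: ✗
student=Zane: ✗
student=Mira: ✓ → 3
credits_sum2 = 3 + 3 + 4 + 3 = 13
—
[attendance_avg: attendance BETWEEN 87 AND 88]
student=Jude: ✗
student=Diego: ✗
student=Bob: ✗
student=Rosa: ✓ → 1
student=Ines: ✗
student=Noor: ✗
student=Kai: ✗
student=Zane: ✗
student=Mira: ✗
attendance_avg = 1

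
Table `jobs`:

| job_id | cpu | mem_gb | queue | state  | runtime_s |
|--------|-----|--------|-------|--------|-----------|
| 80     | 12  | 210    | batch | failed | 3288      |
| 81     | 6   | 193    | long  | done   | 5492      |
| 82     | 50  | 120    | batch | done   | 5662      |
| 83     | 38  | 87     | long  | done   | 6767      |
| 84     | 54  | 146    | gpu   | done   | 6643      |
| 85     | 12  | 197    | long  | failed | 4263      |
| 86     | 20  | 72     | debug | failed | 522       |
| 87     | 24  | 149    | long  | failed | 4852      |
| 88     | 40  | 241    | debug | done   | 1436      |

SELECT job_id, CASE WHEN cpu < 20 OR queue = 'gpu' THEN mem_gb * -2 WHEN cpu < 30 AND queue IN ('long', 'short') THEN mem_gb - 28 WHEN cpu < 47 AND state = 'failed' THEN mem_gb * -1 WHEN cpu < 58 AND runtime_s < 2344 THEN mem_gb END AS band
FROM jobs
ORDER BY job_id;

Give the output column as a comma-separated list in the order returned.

-420, -386, NULL, NULL, -292, -394, -72, 121, 241

job_id=80: cpu < 20 OR queue = 'gpu' → -420
job_id=81: cpu < 20 OR queue = 'gpu' → -386
job_id=82: (no match → NULL) → NULL
job_id=83: (no match → NULL) → NULL
job_id=84: cpu < 20 OR queue = 'gpu' → -292
job_id=85: cpu < 20 OR queue = 'gpu' → -394
job_id=86: cpu < 47 AND state = 'failed' → -72
job_id=87: cpu < 30 AND queue IN ('long', 'short') → 121
job_id=88: cpu < 58 AND runtime_s < 2344 → 241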